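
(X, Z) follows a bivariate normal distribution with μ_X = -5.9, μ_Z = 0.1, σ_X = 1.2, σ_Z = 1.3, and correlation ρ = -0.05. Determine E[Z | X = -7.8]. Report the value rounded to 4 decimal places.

0.2029

The regression of Z on X has slope ρ·σ_Z/σ_X and passes through (μ_X, μ_Z).
E[Z | X=-7.8] = 0.1 + (-0.05)·(1.3/1.2)·(-7.8 − (-5.9)) = 0.1 + (-0.054167)·(-1.9) = 0.2029.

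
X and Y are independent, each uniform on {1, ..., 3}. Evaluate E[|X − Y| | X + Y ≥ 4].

1

Outcomes with X + Y ≥ 4: (1,3), (2,2), (2,3), (3,1), (3,2), (3,3), each with probability 1/9.
E[|X − Y| | X + Y ≥ 4] = (2 + 0 + 1 + 2 + 1 + 0) / 6 = 1.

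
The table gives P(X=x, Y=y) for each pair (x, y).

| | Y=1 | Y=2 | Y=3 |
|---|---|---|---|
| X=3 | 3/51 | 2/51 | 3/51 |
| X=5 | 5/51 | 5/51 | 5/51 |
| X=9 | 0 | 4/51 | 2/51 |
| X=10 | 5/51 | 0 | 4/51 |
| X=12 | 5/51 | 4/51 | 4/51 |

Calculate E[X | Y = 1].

P(Y = 1) = 6/17.
Σ X·P over the event = 3·(3/51) + 5·(5/51) + 10·(5/51) + 12·(5/51) = 48/17.
E[X | Y = 1] = (48/17) / (6/17) = 8.

8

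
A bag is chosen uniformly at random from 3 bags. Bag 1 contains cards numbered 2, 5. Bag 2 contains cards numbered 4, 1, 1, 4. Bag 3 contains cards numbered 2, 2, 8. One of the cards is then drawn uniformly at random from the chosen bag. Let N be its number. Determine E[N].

10/3

E[N | bag 1] = (2+5)/2 = 7/2.
E[N | bag 2] = (4+1+1+4)/4 = 5/2.
E[N | bag 3] = (2+2+8)/3 = 4.
E[N] = (1/3)·(7/2) + (1/3)·(5/2) + (1/3)·(4) = 10/3.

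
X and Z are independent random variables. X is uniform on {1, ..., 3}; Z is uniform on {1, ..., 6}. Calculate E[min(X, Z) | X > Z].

4/3

Outcomes with X > Z: (2,1), (3,1), (3,2), each with probability 1/18.
E[min(X, Z) | X > Z] = (1 + 1 + 2) / 3 = 4/3.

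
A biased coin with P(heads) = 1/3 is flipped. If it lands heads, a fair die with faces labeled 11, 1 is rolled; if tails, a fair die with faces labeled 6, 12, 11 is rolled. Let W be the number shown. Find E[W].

76/9

E[W | heads] = (11+1)/2 = 6.
E[W | tails] = (6+12+11)/3 = 29/3.
E[W] = (1/3)·(6) + (2/3)·(29/3) = 76/9.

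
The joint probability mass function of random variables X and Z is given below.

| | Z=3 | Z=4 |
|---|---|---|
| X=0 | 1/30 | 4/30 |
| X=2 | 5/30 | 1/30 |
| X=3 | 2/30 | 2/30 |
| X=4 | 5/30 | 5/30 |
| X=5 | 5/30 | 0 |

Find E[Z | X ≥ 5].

3

P(X ≥ 5) = 1/6.
Σ Z·P over the event = 3·(5/30) = 1/2.
E[Z | X ≥ 5] = (1/2) / (1/6) = 3.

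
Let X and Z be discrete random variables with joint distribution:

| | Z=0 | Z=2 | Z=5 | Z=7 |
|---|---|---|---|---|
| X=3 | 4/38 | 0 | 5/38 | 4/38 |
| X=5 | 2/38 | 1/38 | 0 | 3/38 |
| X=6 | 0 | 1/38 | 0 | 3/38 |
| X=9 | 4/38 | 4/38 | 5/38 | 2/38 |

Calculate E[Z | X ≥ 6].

70/19

P(X ≥ 6) = 1/2.
Σ Z·P over the event = 2·(1/38) + 7·(3/38) + 0·(4/38) + 2·(4/38) + 5·(5/38) + 7·(2/38) = 35/19.
E[Z | X ≥ 6] = (35/19) / (1/2) = 70/19.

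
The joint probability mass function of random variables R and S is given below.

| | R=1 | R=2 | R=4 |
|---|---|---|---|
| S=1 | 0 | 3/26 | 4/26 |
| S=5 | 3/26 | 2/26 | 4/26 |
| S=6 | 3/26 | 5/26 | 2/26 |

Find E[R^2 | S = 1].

P(S = 1) = 7/26.
Σ R^2·P over the event = 4·(3/26) + 16·(4/26) = 38/13.
E[R^2 | S = 1] = (38/13) / (7/26) = 76/7.

76/7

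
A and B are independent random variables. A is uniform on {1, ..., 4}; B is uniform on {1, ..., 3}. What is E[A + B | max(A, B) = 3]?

24/5

Outcomes with max(A, B) = 3: (1,3), (2,3), (3,1), (3,2), (3,3), each with probability 1/12.
E[A + B | max(A, B) = 3] = (4 + 5 + 4 + 5 + 6) / 5 = 24/5.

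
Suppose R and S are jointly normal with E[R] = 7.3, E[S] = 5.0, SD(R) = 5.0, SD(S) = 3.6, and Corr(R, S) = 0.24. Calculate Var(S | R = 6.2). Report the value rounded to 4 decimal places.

Var(S | R=x) = (1 − ρ²)·σ_S².
Var(S | R=6.2) = (3.6)²·(1 − (0.24)²) = 12.96·0.9424 = 12.2135.

12.2135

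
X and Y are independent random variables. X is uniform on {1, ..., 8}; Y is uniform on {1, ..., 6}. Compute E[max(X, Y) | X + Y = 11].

Outcomes with X + Y = 11: (5,6), (6,5), (7,4), (8,3), each with probability 1/48.
E[max(X, Y) | X + Y = 11] = (6 + 6 + 7 + 8) / 4 = 27/4.

27/4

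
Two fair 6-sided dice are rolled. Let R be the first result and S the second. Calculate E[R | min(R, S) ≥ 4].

5

Outcomes with min(R, S) ≥ 4: (4,4), (4,5), (4,6), (5,4), (5,5), (5,6), (6,4), (6,5), (6,6), each with probability 1/36.
E[R | min(R, S) ≥ 4] = (4 + 4 + 4 + 5 + 5 + 5 + 6 + 6 + 6) / 9 = 5.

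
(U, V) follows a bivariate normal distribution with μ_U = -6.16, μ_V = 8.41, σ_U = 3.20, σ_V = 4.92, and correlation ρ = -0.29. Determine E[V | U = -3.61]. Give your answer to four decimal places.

The regression of V on U has slope ρ·σ_V/σ_U and passes through (μ_U, μ_V).
E[V | U=-3.61] = 8.41 + (-0.29)·(4.92/3.20)·(-3.61 − (-6.16)) = 8.41 + (-0.44588)·(2.55) = 7.2730.

7.2730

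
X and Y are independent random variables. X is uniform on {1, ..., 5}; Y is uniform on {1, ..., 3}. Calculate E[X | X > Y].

35/9

P(X > Y) = 3/5.
Summing X·P(x,y) over outcomes with X > Y gives 7/3.
E[X | X > Y] = (7/3) / (3/5) = 35/9.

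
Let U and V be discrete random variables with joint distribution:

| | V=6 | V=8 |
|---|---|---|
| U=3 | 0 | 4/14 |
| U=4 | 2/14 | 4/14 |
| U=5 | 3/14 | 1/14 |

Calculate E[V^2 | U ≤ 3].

64

P(U ≤ 3) = 2/7.
Σ V^2·P over the event = 64·(4/14) = 128/7.
E[V^2 | U ≤ 3] = (128/7) / (2/7) = 64.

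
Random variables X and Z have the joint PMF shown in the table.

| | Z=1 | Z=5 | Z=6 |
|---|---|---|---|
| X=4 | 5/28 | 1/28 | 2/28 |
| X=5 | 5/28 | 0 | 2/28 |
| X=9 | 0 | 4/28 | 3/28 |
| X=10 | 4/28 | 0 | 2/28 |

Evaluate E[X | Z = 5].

P(Z = 5) = 5/28.
Σ X·P over the event = 4·(1/28) + 9·(4/28) = 10/7.
E[X | Z = 5] = (10/7) / (5/28) = 8.

8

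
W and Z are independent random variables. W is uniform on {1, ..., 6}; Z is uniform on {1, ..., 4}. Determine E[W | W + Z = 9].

P(W + Z = 9) = 1/12.
Summing W·P(x,y) over outcomes with W + Z = 9 gives 11/24.
E[W | W + Z = 9] = (11/24) / (1/12) = 11/2.

11/2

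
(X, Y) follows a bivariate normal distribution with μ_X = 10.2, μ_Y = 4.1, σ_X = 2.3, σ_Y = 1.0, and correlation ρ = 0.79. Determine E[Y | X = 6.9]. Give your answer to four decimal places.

2.9665

The regression of Y on X has slope ρ·σ_Y/σ_X and passes through (μ_X, μ_Y).
E[Y | X=6.9] = 4.1 + (0.79)·(1.0/2.3)·(6.9 − (10.2)) = 4.1 + (0.34348)·(-3.3) = 2.9665.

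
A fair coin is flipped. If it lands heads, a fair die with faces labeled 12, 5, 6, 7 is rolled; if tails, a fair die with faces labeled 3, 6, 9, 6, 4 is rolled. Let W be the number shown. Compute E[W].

E[W | heads] = (12+5+6+7)/4 = 15/2.
E[W | tails] = (3+6+9+6+4)/5 = 28/5.
By the law of total expectation,
E[W] = (1/2)·(15/2) + (1/2)·(28/5) = 131/20.

131/20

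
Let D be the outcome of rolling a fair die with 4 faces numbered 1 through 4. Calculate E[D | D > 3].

Given D > 3, D is equally likely to be any of {4}.
E[D | D > 3] = (4) / 1 = 4.

4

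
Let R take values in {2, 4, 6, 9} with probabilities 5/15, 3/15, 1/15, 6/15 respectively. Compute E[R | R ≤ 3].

2

P(R ≤ 3) = 1/3.
Σ over the event: 2·1/3 = 2/3.
E[R | R ≤ 3] = (2/3) / (1/3) = 2.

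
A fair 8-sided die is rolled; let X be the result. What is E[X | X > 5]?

7

Given X > 5, X is equally likely to be any of {6, 7, 8}.
E[X | X > 5] = (6 + 7 + 8) / 3 = 7.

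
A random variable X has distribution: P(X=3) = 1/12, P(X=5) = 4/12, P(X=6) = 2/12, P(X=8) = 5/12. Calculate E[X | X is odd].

P(X is odd) = 5/12.
Σ over the event: 3·1/12 + 5·1/3 = 23/12.
E[X | X is odd] = (23/12) / (5/12) = 23/5.

23/5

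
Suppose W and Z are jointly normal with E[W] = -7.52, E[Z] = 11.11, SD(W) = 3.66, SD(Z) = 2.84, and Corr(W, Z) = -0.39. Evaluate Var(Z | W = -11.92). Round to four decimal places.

6.8388

The conditional variance in a bivariate normal is σ_Z²(1 − ρ²), independent of x.
Var(Z | W=-11.92) = (2.84)²·(1 − (-0.39)²) = 8.0656·0.8479 = 6.8388.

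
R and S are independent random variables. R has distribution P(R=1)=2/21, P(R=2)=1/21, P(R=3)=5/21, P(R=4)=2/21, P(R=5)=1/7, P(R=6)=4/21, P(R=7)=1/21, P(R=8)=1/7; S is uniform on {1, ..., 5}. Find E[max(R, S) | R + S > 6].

137/23

P(R + S > 6) = 23/35.
Summing max(R,S)·P(x,y) over outcomes with R + S > 6 gives 137/35.
E[max(R, S) | R + S > 6] = (137/35) / (23/35) = 137/23.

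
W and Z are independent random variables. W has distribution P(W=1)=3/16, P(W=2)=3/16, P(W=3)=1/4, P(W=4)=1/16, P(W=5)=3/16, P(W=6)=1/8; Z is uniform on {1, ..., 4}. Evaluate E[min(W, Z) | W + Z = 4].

P(W + Z = 4) = 5/32.
Summing min(W,Z)·P(x,y) over outcomes with W + Z = 4 gives 13/64.
E[min(W, Z) | W + Z = 4] = (13/64) / (5/32) = 13/10.

13/10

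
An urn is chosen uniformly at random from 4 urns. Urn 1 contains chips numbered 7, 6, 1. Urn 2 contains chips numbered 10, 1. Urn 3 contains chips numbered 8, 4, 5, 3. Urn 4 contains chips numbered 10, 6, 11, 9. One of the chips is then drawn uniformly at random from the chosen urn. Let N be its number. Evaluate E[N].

145/24

E[N | urn 1] = (7+6+1)/3 = 14/3.
E[N | urn 2] = (10+1)/2 = 11/2.
E[N | urn 3] = (8+4+5+3)/4 = 5.
E[N | urn 4] = (10+6+11+9)/4 = 9.
By the law of total expectation,
E[N] = (1/4)·(14/3) + (1/4)·(11/2) + (1/4)·(5) + (1/4)·(9) = 145/24.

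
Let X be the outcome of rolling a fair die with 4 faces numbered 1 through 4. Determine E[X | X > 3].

Given X > 3, X is equally likely to be any of {4}.
E[X | X > 3] = (4) / 1 = 4.

4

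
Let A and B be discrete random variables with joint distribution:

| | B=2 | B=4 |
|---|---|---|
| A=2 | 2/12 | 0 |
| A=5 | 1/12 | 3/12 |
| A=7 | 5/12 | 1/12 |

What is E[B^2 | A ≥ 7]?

6

P(A ≥ 7) = 1/2.
Σ B^2·P over the event = 4·(5/12) + 16·(1/12) = 3.
E[B^2 | A ≥ 7] = (3) / (1/2) = 6.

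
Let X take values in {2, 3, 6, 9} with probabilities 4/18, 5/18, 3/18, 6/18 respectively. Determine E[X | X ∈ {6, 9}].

P(X ∈ {6, 9}) = 1/2.
Σ over the event: 6·1/6 + 9·1/3 = 4.
E[X | X ∈ {6, 9}] = (4) / (1/2) = 8.

8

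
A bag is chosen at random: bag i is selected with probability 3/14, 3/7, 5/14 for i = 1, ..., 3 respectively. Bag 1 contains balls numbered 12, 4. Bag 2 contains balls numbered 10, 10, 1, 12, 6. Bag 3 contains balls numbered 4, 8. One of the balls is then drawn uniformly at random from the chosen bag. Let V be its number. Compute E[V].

36/5

E[V | bag 1] = (12+4)/2 = 8.
E[V | bag 2] = (10+10+1+12+6)/5 = 39/5.
E[V | bag 3] = (4+8)/2 = 6.
By the law of total expectation,
E[V] = (3/14)·(8) + (3/7)·(39/5) + (5/14)·(6) = 36/5.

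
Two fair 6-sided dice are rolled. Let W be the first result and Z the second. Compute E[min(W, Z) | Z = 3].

Outcomes with Z = 3: (1,3), (2,3), (3,3), (4,3), (5,3), (6,3), each with probability 1/36.
E[min(W, Z) | Z = 3] = (1 + 2 + 3 + 3 + 3 + 3) / 6 = 5/2.

5/2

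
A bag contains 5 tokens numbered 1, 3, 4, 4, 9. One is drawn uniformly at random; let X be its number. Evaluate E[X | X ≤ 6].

P(X ≤ 6) = 4/5.
Σ over the event: 1·1/5 + 3·1/5 + 4·2/5 = 12/5.
E[X | X ≤ 6] = (12/5) / (4/5) = 3.

3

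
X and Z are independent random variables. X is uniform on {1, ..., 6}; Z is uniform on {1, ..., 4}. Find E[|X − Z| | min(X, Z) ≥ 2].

P(min(X, Z) ≥ 2) = 5/8.
Summing |X−Z|·P(x,y) over outcomes with min(X, Z) ≥ 2 gives 23/24.
E[|X − Z| | min(X, Z) ≥ 2] = (23/24) / (5/8) = 23/15.

23/15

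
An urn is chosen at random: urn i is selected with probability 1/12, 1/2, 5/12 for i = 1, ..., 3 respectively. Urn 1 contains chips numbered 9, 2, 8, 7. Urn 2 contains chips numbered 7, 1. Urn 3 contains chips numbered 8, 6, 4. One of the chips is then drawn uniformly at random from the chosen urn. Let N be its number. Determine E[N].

E[N | urn 1] = (9+2+8+7)/4 = 13/2.
E[N | urn 2] = (7+1)/2 = 4.
E[N | urn 3] = (8+6+4)/3 = 6.
By the law of total expectation,
E[N] = (1/12)·(13/2) + (1/2)·(4) + (5/12)·(6) = 121/24.

121/24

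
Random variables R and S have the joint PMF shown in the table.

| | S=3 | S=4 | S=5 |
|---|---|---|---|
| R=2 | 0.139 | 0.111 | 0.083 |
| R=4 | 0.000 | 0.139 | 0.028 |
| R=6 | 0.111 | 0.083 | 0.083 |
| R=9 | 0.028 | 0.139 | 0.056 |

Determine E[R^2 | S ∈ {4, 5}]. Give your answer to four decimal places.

P(S ∈ {4, 5}) = 0.722.
Σ R^2·P over the event = 4·(0.111) + 4·(0.083) + 16·(0.139) + 16·(0.028) + 36·(0.083) + 36·(0.083) + 81·(0.139) + 81·(0.056) = 25.219.
E[R^2 | S ∈ {4, 5}] = (25.219) / (0.722) = 34.9294.

34.9294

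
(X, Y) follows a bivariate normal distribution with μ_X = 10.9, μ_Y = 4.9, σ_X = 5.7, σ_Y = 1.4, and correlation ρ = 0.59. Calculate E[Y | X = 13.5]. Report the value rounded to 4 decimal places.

5.2768

E[Y | X=x] = μ_Y + ρ(σ_Y/σ_X)(x − μ_X) for jointly normal variables.
E[Y | X=13.5] = 4.9 + (0.59)·(1.4/5.7)·(13.5 − (10.9)) = 4.9 + (0.14491)·(2.6) = 5.2768.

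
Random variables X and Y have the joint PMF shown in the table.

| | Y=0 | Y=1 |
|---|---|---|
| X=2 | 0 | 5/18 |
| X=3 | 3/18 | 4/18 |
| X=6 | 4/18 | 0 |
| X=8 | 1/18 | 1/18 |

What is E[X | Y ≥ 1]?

P(Y ≥ 1) = 5/9.
Σ X·P over the event = 2·(5/18) + 3·(4/18) + 8·(1/18) = 5/3.
E[X | Y ≥ 1] = (5/3) / (5/9) = 3.

3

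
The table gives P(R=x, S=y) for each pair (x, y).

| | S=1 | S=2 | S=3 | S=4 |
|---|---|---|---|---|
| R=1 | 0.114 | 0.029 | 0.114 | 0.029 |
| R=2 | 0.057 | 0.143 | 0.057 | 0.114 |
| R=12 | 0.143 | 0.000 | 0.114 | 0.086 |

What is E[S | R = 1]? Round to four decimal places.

2.2028

P(R = 1) = 0.286.
Summing S·P(R=x,S=y) over the conditioning event gives 0.630.
E[S | R = 1] = (0.630) / (0.286) = 2.2028.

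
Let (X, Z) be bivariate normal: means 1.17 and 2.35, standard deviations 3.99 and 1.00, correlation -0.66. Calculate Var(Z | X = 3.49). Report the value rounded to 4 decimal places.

For a bivariate normal, Var(Z | X=x) = σ_Z²(1 − ρ²).
Var(Z | X=3.49) = (1.00)²·(1 − (-0.66)²) = 1·0.5644 = 0.5644.

0.5644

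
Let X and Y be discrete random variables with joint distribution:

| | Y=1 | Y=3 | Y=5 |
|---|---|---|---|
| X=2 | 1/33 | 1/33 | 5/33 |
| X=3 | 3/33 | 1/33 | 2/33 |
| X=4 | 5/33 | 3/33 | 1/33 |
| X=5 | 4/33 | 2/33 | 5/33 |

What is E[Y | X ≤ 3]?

P(X ≤ 3) = 13/33.
Summing Y·P(X=x,Y=y) over the conditioning event gives 15/11.
E[Y | X ≤ 3] = (15/11) / (13/33) = 45/13.

45/13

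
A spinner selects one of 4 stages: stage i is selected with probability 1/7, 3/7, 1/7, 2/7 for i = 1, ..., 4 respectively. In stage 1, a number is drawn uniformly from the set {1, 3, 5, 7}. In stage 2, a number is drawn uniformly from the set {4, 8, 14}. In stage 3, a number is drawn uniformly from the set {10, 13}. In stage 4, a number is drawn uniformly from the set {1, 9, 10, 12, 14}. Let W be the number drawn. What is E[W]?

E[W | stage 1] = (1+3+5+7)/4 = 4.
E[W | stage 2] = (4+8+14)/3 = 26/3.
E[W | stage 3] = (10+13)/2 = 23/2.
E[W | stage 4] = (1+9+10+12+14)/5 = 46/5.
E[W] = (1/7)·(4) + (3/7)·(26/3) + (1/7)·(23/2) + (2/7)·(46/5) = 599/70.

599/70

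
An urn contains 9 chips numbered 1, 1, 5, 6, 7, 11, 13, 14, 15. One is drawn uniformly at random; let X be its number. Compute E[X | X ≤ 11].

P(X ≤ 11) = 2/3.
Σ over the event: 1·2/9 + 5·1/9 + 6·1/9 + 7·1/9 + 11·1/9 = 31/9.
E[X | X ≤ 11] = (31/9) / (2/3) = 31/6.

31/6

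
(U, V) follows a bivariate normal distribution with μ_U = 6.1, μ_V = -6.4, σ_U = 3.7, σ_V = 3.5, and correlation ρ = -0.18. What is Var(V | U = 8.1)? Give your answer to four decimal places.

11.8531

The conditional variance in a bivariate normal is σ_V²(1 − ρ²), independent of x.
Var(V | U=8.1) = (3.5)²·(1 − (-0.18)²) = 12.25·0.9676 = 11.8531.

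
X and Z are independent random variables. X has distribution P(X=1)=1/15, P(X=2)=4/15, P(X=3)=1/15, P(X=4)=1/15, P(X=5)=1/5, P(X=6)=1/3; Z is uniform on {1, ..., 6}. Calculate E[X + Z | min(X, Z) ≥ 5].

89/8

P(min(X, Z) ≥ 5) = 8/45.
Summing (X+Z)·P(x,y) over outcomes with min(X, Z) ≥ 5 gives 89/45.
E[X + Z | min(X, Z) ≥ 5] = (89/45) / (8/45) = 89/8.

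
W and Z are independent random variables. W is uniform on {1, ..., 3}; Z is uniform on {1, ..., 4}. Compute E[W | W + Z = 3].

3/2

P(W + Z = 3) = 1/6.
Summing W·P(x,y) over outcomes with W + Z = 3 gives 1/4.
E[W | W + Z = 3] = (1/4) / (1/6) = 3/2.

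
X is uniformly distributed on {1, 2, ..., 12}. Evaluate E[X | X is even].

Given X is even, X is equally likely to be any of {2, 4, 6, 8, 10, 12}.
E[X | X is even] = (2 + 4 + 6 + 8 + 10 + 12) / 6 = 7.

7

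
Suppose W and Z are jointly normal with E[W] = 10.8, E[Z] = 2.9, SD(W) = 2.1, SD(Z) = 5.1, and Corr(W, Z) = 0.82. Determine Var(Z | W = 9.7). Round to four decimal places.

Var(Z | W=x) = (1 − ρ²)·σ_Z².
Var(Z | W=9.7) = (5.1)²·(1 − (0.82)²) = 26.01·0.3276 = 8.5209.

8.5209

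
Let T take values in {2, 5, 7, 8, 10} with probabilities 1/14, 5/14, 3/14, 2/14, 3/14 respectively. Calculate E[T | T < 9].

64/11

P(T < 9) = 11/14.
Σ over the event: 2·1/14 + 5·5/14 + 7·3/14 + 8·1/7 = 32/7.
E[T | T < 9] = (32/7) / (11/14) = 64/11.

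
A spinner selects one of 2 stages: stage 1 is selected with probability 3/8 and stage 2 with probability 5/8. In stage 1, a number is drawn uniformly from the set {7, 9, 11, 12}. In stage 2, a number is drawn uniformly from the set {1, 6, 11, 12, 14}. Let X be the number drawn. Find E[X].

E[X | stage 1] = (7+9+11+12)/4 = 39/4.
E[X | stage 2] = (1+6+11+12+14)/5 = 44/5.
E[X] = (3/8)·(39/4) + (5/8)·(44/5) = 293/32.

293/32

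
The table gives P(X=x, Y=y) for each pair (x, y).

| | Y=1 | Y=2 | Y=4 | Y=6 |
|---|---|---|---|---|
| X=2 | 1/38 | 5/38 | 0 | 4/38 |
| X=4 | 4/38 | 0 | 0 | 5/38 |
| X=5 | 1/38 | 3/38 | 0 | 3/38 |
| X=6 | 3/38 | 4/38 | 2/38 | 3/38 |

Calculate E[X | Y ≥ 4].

P(Y ≥ 4) = 17/38.
Σ X·P over the event = 2·(4/38) + 4·(5/38) + 5·(3/38) + 6·(2/38) + 6·(3/38) = 73/38.
E[X | Y ≥ 4] = (73/38) / (17/38) = 73/17.

73/17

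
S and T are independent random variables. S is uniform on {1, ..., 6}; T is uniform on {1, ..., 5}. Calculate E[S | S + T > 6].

P(S + T > 6) = 1/2.
Summing S·P(x,y) over outcomes with S + T > 6 gives 7/3.
E[S | S + T > 6] = (7/3) / (1/2) = 14/3.

14/3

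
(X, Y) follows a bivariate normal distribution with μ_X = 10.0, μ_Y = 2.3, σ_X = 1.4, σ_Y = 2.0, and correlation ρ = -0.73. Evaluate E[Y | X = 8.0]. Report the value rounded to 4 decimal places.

For a bivariate normal, E[Y | X=x] = μ_Y + ρ·(σ_Y/σ_X)·(x − μ_X).
E[Y | X=8.0] = 2.3 + (-0.73)·(2.0/1.4)·(8.0 − (10.0)) = 2.3 + (-1.04286)·(-2) = 4.3857.

4.3857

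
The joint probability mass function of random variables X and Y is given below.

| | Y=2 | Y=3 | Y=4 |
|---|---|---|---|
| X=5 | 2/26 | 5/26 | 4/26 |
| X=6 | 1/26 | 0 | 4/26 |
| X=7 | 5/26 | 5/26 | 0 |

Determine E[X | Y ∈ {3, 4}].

P(Y ∈ {3, 4}) = 9/13.
Σ X·P over the event = 5·(5/26) + 5·(4/26) + 6·(4/26) + 7·(5/26) = 4.
E[X | Y ∈ {3, 4}] = (4) / (9/13) = 52/9.

52/9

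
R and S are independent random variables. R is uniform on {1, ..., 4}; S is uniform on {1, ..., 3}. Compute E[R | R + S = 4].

2

P(R + S = 4) = 1/4.
Summing R·P(x,y) over outcomes with R + S = 4 gives 1/2.
E[R | R + S = 4] = (1/2) / (1/4) = 2.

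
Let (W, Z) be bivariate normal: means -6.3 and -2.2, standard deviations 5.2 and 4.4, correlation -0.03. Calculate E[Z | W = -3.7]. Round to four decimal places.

-2.2660

For a bivariate normal, E[Z | W=x] = μ_Z + ρ·(σ_Z/σ_W)·(x − μ_W).
E[Z | W=-3.7] = -2.2 + (-0.03)·(4.4/5.2)·(-3.7 − (-6.3)) = -2.2 + (-0.025385)·(2.6) = -2.2660.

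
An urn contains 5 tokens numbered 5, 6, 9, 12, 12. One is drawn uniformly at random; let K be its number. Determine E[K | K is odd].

P(K is odd) = 2/5.
Σ over the event: 5·1/5 + 9·1/5 = 14/5.
E[K | K is odd] = (14/5) / (2/5) = 7.

7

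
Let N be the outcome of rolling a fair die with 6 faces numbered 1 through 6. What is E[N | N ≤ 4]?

Given N ≤ 4, N is equally likely to be any of {1, 2, 3, 4}.
E[N | N ≤ 4] = (1 + 2 + 3 + 4) / 4 = 5/2.

5/2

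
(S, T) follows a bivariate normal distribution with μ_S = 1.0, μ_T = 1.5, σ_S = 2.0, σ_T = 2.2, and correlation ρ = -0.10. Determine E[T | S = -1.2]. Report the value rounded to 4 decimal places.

1.7420

The regression of T on S has slope ρ·σ_T/σ_S and passes through (μ_S, μ_T).
E[T | S=-1.2] = 1.5 + (-0.10)·(2.2/2.0)·(-1.2 − (1.0)) = 1.5 + (-0.11)·(-2.2) = 1.7420.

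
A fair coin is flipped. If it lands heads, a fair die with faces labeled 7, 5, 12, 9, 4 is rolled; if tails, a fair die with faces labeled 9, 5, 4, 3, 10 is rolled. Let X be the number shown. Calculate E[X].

34/5

E[X | heads] = (7+5+12+9+4)/5 = 37/5.
E[X | tails] = (9+5+4+3+10)/5 = 31/5.
By the law of total expectation,
E[X] = (1/2)·(37/5) + (1/2)·(31/5) = 34/5.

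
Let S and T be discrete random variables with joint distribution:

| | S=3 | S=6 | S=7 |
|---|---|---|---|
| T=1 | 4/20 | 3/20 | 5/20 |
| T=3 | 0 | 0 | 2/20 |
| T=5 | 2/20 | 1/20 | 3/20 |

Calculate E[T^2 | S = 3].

P(S = 3) = 3/10.
Σ T^2·P over the event = 1·(4/20) + 25·(2/20) = 27/10.
E[T^2 | S = 3] = (27/10) / (3/10) = 9.

9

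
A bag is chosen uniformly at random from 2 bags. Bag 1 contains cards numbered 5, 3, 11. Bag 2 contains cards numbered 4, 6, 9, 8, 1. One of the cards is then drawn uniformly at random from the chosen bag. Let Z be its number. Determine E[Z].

179/30

E[Z | bag 1] = (5+3+11)/3 = 19/3.
E[Z | bag 2] = (4+6+9+8+1)/5 = 28/5.
E[Z] = (1/2)·(19/3) + (1/2)·(28/5) = 179/30.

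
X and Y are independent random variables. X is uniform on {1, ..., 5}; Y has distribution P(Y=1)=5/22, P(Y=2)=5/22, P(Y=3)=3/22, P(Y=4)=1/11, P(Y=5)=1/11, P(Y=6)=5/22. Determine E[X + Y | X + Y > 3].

130/19

P(X + Y > 3) = 19/22.
Summing (X+Y)·P(x,y) over outcomes with X + Y > 3 gives 65/11.
E[X + Y | X + Y > 3] = (65/11) / (19/22) = 130/19.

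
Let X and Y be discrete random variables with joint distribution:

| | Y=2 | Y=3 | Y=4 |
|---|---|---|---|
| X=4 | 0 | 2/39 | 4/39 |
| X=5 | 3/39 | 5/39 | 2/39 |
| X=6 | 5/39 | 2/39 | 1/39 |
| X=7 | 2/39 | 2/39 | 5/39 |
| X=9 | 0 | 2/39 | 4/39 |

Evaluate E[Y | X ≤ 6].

P(X ≤ 6) = 8/13.
Σ Y·P over the event = 3·(2/39) + 4·(4/39) + 2·(3/39) + 3·(5/39) + 4·(2/39) + 2·(5/39) + 3·(2/39) + 4·(1/39) = 71/39.
E[Y | X ≤ 6] = (71/39) / (8/13) = 71/24.

71/24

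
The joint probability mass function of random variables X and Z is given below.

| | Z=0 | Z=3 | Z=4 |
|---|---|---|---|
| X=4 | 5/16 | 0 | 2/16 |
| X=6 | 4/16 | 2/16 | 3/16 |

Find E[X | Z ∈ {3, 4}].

P(Z ∈ {3, 4}) = 7/16.
Σ X·P over the event = 4·(2/16) + 6·(2/16) + 6·(3/16) = 19/8.
E[X | Z ∈ {3, 4}] = (19/8) / (7/16) = 38/7.

38/7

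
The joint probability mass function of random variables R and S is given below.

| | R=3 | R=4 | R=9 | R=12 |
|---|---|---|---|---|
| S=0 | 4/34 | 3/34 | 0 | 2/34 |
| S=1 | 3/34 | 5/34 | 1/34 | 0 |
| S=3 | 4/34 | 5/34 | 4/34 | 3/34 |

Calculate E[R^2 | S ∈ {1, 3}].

212/5

P(S ∈ {1, 3}) = 25/34.
Σ R^2·P over the event = 9·(3/34) + 9·(4/34) + 16·(5/34) + 16·(5/34) + 81·(1/34) + 81·(4/34) + 144·(3/34) = 530/17.
E[R^2 | S ∈ {1, 3}] = (530/17) / (25/34) = 212/5.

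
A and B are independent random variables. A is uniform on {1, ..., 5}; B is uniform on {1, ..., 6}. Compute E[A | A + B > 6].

11/3

P(A + B > 6) = 1/2.
Summing A·P(x,y) over outcomes with A + B > 6 gives 11/6.
E[A | A + B > 6] = (11/6) / (1/2) = 11/3.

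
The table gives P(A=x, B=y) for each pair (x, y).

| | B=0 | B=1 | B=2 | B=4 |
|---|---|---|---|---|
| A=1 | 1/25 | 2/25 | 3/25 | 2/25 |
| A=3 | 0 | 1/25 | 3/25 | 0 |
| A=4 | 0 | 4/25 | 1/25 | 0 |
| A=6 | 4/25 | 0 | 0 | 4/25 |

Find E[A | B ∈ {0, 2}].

P(B ∈ {0, 2}) = 12/25.
Σ A·P over the event = 1·(1/25) + 1·(3/25) + 3·(3/25) + 4·(1/25) + 6·(4/25) = 41/25.
E[A | B ∈ {0, 2}] = (41/25) / (12/25) = 41/12.

41/12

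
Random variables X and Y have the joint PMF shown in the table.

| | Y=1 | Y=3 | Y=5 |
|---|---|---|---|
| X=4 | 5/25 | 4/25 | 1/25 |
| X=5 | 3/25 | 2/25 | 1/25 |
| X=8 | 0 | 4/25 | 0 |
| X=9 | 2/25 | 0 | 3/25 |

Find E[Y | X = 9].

17/5

P(X = 9) = 1/5.
Σ Y·P over the event = 1·(2/25) + 5·(3/25) = 17/25.
E[Y | X = 9] = (17/25) / (1/5) = 17/5.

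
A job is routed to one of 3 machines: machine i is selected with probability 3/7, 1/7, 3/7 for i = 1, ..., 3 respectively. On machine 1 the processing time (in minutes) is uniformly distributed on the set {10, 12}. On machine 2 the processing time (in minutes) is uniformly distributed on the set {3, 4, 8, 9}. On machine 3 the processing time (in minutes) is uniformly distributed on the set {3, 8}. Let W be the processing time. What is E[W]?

111/14

E[W | machine 1] = (10+12)/2 = 11.
E[W | machine 2] = (3+4+8+9)/4 = 6.
E[W | machine 3] = (3+8)/2 = 11/2.
E[W] = (3/7)·(11) + (1/7)·(6) + (3/7)·(11/2) = 111/14.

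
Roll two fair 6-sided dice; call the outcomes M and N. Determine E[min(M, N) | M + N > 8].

P(M + N > 8) = 5/18.
Summing min(M,N)·P(x,y) over outcomes with M + N > 8 gives 43/36.
E[min(M, N) | M + N > 8] = (43/36) / (5/18) = 43/10.

43/10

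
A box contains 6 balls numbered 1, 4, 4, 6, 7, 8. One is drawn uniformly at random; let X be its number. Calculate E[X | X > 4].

P(X > 4) = 1/2.
Σ over the event: 6·1/6 + 7·1/6 + 8·1/6 = 7/2.
E[X | X > 4] = (7/2) / (1/2) = 7.

7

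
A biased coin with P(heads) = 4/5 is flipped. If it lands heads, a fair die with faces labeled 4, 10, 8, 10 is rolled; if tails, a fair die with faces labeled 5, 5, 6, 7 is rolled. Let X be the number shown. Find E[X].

E[X | heads] = (4+10+8+10)/4 = 8.
E[X | tails] = (5+5+6+7)/4 = 23/4.
By the law of total expectation,
E[X] = (4/5)·(8) + (1/5)·(23/4) = 151/20.

151/20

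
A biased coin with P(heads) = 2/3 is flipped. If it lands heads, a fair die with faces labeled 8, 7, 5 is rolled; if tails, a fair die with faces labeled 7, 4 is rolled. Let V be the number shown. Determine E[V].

113/18

E[V | heads] = (8+7+5)/3 = 20/3.
E[V | tails] = (7+4)/2 = 11/2.
By the law of total expectation,
E[V] = (2/3)·(20/3) + (1/3)·(11/2) = 113/18.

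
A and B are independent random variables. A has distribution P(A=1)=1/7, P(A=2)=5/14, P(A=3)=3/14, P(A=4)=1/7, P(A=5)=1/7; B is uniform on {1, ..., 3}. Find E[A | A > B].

82/23

P(A > B) = 23/42.
Summing A·P(x,y) over outcomes with A > B gives 41/21.
E[A | A > B] = (41/21) / (23/42) = 82/23.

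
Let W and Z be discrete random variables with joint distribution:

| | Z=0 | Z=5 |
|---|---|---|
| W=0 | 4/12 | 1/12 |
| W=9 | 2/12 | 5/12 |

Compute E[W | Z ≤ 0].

3

P(Z ≤ 0) = 1/2.
Σ W·P over the event = 0·(4/12) + 9·(2/12) = 3/2.
E[W | Z ≤ 0] = (3/2) / (1/2) = 3.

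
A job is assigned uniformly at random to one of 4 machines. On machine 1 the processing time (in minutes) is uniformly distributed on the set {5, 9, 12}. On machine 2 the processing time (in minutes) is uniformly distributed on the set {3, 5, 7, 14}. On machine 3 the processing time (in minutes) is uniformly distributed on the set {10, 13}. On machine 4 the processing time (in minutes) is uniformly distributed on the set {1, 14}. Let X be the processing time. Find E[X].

419/48

E[X | machine 1] = (5+9+12)/3 = 26/3.
E[X | machine 2] = (3+5+7+14)/4 = 29/4.
E[X | machine 3] = (10+13)/2 = 23/2.
E[X | machine 4] = (1+14)/2 = 15/2.
E[X] = (1/4)·(26/3) + (1/4)·(29/4) + (1/4)·(23/2) + (1/4)·(15/2) = 419/48.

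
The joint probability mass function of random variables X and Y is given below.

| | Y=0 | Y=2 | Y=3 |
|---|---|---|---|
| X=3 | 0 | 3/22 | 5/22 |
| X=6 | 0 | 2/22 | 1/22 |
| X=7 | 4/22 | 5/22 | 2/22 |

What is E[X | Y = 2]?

28/5

P(Y = 2) = 5/11.
Σ X·P over the event = 3·(3/22) + 6·(2/22) + 7·(5/22) = 28/11.
E[X | Y = 2] = (28/11) / (5/11) = 28/5.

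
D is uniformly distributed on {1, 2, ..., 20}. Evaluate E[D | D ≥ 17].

Given D ≥ 17, D is equally likely to be any of {17, 18, 19, 20}.
E[D | D ≥ 17] = (17 + 18 + 19 + 20) / 4 = 37/2.

37/2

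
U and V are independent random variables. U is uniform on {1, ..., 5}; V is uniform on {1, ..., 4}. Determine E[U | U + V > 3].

56/17

P(U + V > 3) = 17/20.
Summing U·P(x,y) over outcomes with U + V > 3 gives 14/5.
E[U | U + V > 3] = (14/5) / (17/20) = 56/17.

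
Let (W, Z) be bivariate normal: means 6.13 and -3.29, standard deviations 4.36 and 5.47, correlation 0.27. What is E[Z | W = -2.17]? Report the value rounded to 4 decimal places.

For a bivariate normal, E[Z | W=x] = μ_Z + ρ·(σ_Z/σ_W)·(x − μ_W).
E[Z | W=-2.17] = -3.29 + (0.27)·(5.47/4.36)·(-2.17 − (6.13)) = -3.29 + (0.33874)·(-8.3) = -6.1015.

-6.1015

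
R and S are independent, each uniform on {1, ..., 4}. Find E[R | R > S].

10/3

Outcomes with R > S: (2,1), (3,1), (3,2), (4,1), (4,2), (4,3), each with probability 1/16.
E[R | R > S] = (2 + 3 + 3 + 4 + 4 + 4) / 6 = 10/3.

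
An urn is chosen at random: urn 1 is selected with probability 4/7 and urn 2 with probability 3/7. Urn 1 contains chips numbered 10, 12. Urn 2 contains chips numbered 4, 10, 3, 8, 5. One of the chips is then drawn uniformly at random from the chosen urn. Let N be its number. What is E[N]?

E[N | urn 1] = (10+12)/2 = 11.
E[N | urn 2] = (4+10+3+8+5)/5 = 6.
By the law of total expectation,
E[N] = (4/7)·(11) + (3/7)·(6) = 62/7.

62/7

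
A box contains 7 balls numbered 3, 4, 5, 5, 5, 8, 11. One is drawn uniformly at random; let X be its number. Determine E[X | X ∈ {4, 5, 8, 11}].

P(X ∈ {4, 5, 8, 11}) = 6/7.
Σ over the event: 4·1/7 + 5·3/7 + 8·1/7 + 11·1/7 = 38/7.
E[X | X ∈ {4, 5, 8, 11}] = (38/7) / (6/7) = 19/3.

19/3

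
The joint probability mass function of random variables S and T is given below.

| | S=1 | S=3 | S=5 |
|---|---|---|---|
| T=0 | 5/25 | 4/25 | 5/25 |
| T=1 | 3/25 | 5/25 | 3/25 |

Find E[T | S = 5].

P(S = 5) = 8/25.
Σ T·P over the event = 0·(5/25) + 1·(3/25) = 3/25.
E[T | S = 5] = (3/25) / (8/25) = 3/8.

3/8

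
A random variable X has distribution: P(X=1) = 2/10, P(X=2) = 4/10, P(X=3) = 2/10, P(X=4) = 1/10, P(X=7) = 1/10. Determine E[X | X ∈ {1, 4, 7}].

P(X ∈ {1, 4, 7}) = 2/5.
Σ over the event: 1·1/5 + 4·1/10 + 7·1/10 = 13/10.
E[X | X ∈ {1, 4, 7}] = (13/10) / (2/5) = 13/4.

13/4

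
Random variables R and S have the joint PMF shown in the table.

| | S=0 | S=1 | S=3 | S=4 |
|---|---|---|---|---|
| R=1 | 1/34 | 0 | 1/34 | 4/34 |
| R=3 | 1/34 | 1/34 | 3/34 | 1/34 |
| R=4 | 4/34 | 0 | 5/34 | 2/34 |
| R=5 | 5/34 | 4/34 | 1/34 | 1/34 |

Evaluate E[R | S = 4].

P(S = 4) = 4/17.
Summing R·P(R=x,S=y) over the conditioning event gives 10/17.
E[R | S = 4] = (10/17) / (4/17) = 5/2.

5/2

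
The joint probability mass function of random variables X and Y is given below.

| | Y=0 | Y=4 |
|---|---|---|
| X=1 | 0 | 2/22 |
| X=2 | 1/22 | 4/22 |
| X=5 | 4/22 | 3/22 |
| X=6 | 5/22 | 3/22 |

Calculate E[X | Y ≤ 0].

26/5

P(Y ≤ 0) = 5/11.
Σ X·P over the event = 2·(1/22) + 5·(4/22) + 6·(5/22) = 26/11.
E[X | Y ≤ 0] = (26/11) / (5/11) = 26/5.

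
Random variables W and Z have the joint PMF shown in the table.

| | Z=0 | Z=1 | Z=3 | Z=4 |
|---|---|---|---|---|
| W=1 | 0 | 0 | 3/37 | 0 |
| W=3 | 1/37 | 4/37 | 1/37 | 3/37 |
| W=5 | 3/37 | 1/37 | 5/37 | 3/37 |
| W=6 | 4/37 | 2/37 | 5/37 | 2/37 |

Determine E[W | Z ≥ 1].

P(Z ≥ 1) = 29/37.
Summing W·P(W=x,Z=y) over the conditioning event gives 126/37.
E[W | Z ≥ 1] = (126/37) / (29/37) = 126/29.

126/29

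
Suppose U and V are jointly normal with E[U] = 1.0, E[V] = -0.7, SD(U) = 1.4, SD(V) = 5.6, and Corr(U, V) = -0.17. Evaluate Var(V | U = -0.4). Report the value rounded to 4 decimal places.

The conditional variance in a bivariate normal is σ_V²(1 − ρ²), independent of x.
Var(V | U=-0.4) = (5.6)²·(1 − (-0.17)²) = 31.36·0.9711 = 30.4537.

30.4537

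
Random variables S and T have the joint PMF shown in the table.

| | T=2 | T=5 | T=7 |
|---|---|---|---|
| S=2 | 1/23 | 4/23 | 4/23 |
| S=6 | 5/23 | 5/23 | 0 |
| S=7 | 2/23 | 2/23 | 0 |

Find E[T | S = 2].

P(S = 2) = 9/23.
Σ T·P over the event = 2·(1/23) + 5·(4/23) + 7·(4/23) = 50/23.
E[T | S = 2] = (50/23) / (9/23) = 50/9.

50/9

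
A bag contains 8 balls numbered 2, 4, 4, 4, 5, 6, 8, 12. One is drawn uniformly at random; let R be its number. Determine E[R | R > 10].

P(R > 10) = 1/8.
Σ over the event: 12·1/8 = 3/2.
E[R | R > 10] = (3/2) / (1/8) = 12.

12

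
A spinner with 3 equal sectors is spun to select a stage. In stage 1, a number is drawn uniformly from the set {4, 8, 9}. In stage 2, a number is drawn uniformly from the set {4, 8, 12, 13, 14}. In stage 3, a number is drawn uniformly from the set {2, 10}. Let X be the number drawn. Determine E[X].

E[X | stage 1] = (4+8+9)/3 = 7.
E[X | stage 2] = (4+8+12+13+14)/5 = 51/5.
E[X | stage 3] = (2+10)/2 = 6.
E[X] = (1/3)·(7) + (1/3)·(51/5) + (1/3)·(6) = 116/15.

116/15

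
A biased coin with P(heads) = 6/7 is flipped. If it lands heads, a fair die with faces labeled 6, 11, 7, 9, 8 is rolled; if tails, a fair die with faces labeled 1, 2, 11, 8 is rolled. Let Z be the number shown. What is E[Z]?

E[Z | heads] = (6+11+7+9+8)/5 = 41/5.
E[Z | tails] = (1+2+11+8)/4 = 11/2.
E[Z] = (6/7)·(41/5) + (1/7)·(11/2) = 547/70.

547/70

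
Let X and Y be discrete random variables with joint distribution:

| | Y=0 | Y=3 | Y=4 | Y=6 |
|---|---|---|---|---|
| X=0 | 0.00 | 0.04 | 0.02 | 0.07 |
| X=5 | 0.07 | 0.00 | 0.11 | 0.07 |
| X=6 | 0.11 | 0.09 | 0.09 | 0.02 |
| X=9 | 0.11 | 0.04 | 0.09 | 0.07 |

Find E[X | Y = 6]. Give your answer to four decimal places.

P(Y = 6) = 0.23.
Σ X·P over the event = 0·(0.07) + 5·(0.07) + 6·(0.02) + 9·(0.07) = 1.10.
E[X | Y = 6] = (1.10) / (0.23) = 4.7826.

4.7826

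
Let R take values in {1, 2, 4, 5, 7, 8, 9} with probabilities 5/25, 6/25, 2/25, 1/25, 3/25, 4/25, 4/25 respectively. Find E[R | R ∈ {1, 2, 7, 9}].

P(R ∈ {1, 2, 7, 9}) = 18/25.
Σ over the event: 1·1/5 + 2·6/25 + 7·3/25 + 9·4/25 = 74/25.
E[R | R ∈ {1, 2, 7, 9}] = (74/25) / (18/25) = 37/9.

37/9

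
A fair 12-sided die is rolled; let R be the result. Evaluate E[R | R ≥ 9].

Given R ≥ 9, R is equally likely to be any of {9, 10, 11, 12}.
E[R | R ≥ 9] = (9 + 10 + 11 + 12) / 4 = 21/2.

21/2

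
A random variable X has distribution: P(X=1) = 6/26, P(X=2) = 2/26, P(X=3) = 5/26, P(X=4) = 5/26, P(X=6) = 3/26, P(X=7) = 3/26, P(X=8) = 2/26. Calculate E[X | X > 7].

8

P(X > 7) = 1/13.
Σ over the event: 8·1/13 = 8/13.
E[X | X > 7] = (8/13) / (1/13) = 8.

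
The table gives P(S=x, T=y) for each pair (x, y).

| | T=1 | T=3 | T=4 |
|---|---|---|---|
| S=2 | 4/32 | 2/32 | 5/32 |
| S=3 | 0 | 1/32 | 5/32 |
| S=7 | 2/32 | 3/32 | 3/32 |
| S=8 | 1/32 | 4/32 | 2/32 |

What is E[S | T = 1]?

P(T = 1) = 7/32.
Σ S·P over the event = 2·(4/32) + 7·(2/32) + 8·(1/32) = 15/16.
E[S | T = 1] = (15/16) / (7/32) = 30/7.

30/7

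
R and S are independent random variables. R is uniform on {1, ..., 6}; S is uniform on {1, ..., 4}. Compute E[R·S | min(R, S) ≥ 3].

P(min(R, S) ≥ 3) = 1/3.
Summing RS·P(x,y) over outcomes with min(R, S) ≥ 3 gives 21/4.
E[R·S | min(R, S) ≥ 3] = (21/4) / (1/3) = 63/4.

63/4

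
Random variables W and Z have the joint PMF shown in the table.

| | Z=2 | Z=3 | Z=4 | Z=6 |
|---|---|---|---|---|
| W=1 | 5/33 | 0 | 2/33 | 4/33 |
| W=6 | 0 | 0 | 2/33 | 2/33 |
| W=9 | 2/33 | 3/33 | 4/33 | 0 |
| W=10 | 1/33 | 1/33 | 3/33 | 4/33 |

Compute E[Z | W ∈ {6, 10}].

61/13

P(W ∈ {6, 10}) = 13/33.
Summing Z·P(W=x,Z=y) over the conditioning event gives 61/33.
E[Z | W ∈ {6, 10}] = (61/33) / (13/33) = 61/13.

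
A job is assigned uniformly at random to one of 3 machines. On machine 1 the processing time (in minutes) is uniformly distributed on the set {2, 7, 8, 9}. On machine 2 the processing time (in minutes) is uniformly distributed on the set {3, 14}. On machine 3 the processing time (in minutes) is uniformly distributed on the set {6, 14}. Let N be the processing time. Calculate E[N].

E[N | machine 1] = (2+7+8+9)/4 = 13/2.
E[N | machine 2] = (3+14)/2 = 17/2.
E[N | machine 3] = (6+14)/2 = 10.
By the law of total expectation,
E[N] = (1/3)·(13/2) + (1/3)·(17/2) + (1/3)·(10) = 25/3.

25/3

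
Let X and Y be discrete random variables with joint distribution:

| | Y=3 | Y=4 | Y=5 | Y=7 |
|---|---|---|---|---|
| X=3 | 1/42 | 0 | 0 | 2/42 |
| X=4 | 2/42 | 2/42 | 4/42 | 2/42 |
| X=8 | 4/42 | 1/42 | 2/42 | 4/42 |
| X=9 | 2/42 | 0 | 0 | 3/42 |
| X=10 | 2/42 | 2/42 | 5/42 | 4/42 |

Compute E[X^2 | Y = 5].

P(Y = 5) = 11/42.
Σ X^2·P over the event = 16·(4/42) + 64·(2/42) + 100·(5/42) = 346/21.
E[X^2 | Y = 5] = (346/21) / (11/42) = 692/11.

692/11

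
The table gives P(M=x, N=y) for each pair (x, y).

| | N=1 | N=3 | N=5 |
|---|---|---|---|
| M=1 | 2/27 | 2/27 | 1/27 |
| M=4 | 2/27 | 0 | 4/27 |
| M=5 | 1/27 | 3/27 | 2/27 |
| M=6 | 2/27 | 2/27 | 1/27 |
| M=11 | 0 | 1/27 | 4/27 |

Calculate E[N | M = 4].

11/3

P(M = 4) = 2/9.
Σ N·P over the event = 1·(2/27) + 5·(4/27) = 22/27.
E[N | M = 4] = (22/27) / (2/9) = 11/3.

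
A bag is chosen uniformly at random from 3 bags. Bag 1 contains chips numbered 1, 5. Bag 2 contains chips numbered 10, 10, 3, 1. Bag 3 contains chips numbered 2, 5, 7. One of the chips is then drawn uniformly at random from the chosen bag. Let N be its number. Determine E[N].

41/9

E[N | bag 1] = (1+5)/2 = 3.
E[N | bag 2] = (10+10+3+1)/4 = 6.
E[N | bag 3] = (2+5+7)/3 = 14/3.
By the law of total expectation,
E[N] = (1/3)·(3) + (1/3)·(6) + (1/3)·(14/3) = 41/9.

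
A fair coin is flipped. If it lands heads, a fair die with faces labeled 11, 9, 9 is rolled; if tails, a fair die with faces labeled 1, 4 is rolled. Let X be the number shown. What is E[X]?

73/12

E[X | heads] = (11+9+9)/3 = 29/3.
E[X | tails] = (1+4)/2 = 5/2.
By the law of total expectation,
E[X] = (1/2)·(29/3) + (1/2)·(5/2) = 73/12.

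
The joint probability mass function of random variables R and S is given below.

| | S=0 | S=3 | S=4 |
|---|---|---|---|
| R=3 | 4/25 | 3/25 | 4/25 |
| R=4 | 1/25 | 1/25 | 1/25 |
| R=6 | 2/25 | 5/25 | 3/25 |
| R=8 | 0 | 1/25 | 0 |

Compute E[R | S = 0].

P(S = 0) = 7/25.
Σ R·P over the event = 3·(4/25) + 4·(1/25) + 6·(2/25) = 28/25.
E[R | S = 0] = (28/25) / (7/25) = 4.

4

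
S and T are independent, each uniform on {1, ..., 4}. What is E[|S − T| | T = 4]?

3/2

Outcomes with T = 4: (1,4), (2,4), (3,4), (4,4), each with probability 1/16.
E[|S − T| | T = 4] = (3 + 2 + 1 + 0) / 4 = 3/2.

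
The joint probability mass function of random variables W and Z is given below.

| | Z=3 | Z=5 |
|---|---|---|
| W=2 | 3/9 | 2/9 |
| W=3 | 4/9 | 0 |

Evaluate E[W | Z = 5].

P(Z = 5) = 2/9.
Σ W·P over the event = 2·(2/9) = 4/9.
E[W | Z = 5] = (4/9) / (2/9) = 2.

2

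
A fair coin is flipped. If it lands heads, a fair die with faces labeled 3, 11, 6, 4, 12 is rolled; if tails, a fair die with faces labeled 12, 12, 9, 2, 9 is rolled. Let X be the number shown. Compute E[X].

E[X | heads] = (3+11+6+4+12)/5 = 36/5.
E[X | tails] = (12+12+9+2+9)/5 = 44/5.
By the law of total expectation,
E[X] = (1/2)·(36/5) + (1/2)·(44/5) = 8.

8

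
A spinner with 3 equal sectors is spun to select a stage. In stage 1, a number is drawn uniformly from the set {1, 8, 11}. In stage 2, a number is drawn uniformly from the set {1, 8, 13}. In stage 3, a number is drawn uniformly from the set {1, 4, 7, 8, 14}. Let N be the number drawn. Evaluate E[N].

104/15

E[N | stage 1] = (1+8+11)/3 = 20/3.
E[N | stage 2] = (1+8+13)/3 = 22/3.
E[N | stage 3] = (1+4+7+8+14)/5 = 34/5.
E[N] = (1/3)·(20/3) + (1/3)·(22/3) + (1/3)·(34/5) = 104/15.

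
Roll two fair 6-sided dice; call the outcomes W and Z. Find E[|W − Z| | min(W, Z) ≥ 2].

P(min(W, Z) ≥ 2) = 25/36.
Summing |W−Z|·P(x,y) over outcomes with min(W, Z) ≥ 2 gives 10/9.
E[|W − Z| | min(W, Z) ≥ 2] = (10/9) / (25/36) = 8/5.

8/5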